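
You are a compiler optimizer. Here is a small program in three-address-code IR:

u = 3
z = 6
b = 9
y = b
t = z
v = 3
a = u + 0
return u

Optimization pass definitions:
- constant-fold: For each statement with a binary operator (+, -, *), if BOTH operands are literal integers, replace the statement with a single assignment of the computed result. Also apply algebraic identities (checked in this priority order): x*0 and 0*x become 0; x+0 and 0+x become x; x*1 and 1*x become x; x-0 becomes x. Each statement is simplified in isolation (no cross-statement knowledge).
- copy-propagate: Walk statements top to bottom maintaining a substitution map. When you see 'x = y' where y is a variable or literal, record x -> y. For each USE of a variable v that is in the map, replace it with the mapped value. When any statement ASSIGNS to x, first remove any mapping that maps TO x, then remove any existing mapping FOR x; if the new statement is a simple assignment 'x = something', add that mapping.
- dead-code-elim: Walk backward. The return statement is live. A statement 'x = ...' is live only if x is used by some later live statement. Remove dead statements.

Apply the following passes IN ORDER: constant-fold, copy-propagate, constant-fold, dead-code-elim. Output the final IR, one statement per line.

Initial IR:
  u = 3
  z = 6
  b = 9
  y = b
  t = z
  v = 3
  a = u + 0
  return u
After constant-fold (8 stmts):
  u = 3
  z = 6
  b = 9
  y = b
  t = z
  v = 3
  a = u
  return u
After copy-propagate (8 stmts):
  u = 3
  z = 6
  b = 9
  y = 9
  t = 6
  v = 3
  a = 3
  return 3
After constant-fold (8 stmts):
  u = 3
  z = 6
  b = 9
  y = 9
  t = 6
  v = 3
  a = 3
  return 3
After dead-code-elim (1 stmts):
  return 3

Answer: return 3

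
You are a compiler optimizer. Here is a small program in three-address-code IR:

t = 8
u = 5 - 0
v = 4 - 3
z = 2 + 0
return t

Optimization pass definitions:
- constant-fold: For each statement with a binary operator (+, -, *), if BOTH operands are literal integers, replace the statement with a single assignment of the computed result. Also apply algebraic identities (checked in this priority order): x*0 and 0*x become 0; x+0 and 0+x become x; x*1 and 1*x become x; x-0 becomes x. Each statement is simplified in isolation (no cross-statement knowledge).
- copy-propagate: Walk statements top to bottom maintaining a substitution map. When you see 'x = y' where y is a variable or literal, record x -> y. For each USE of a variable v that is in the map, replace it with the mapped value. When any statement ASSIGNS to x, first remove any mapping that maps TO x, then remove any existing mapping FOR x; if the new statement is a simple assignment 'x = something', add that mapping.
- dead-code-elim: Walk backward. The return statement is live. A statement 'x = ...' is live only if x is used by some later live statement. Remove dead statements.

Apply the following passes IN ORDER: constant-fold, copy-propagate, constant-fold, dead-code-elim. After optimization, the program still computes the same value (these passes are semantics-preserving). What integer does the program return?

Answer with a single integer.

Answer: 8

Derivation:
Initial IR:
  t = 8
  u = 5 - 0
  v = 4 - 3
  z = 2 + 0
  return t
After constant-fold (5 stmts):
  t = 8
  u = 5
  v = 1
  z = 2
  return t
After copy-propagate (5 stmts):
  t = 8
  u = 5
  v = 1
  z = 2
  return 8
After constant-fold (5 stmts):
  t = 8
  u = 5
  v = 1
  z = 2
  return 8
After dead-code-elim (1 stmts):
  return 8
Evaluate:
  t = 8  =>  t = 8
  u = 5 - 0  =>  u = 5
  v = 4 - 3  =>  v = 1
  z = 2 + 0  =>  z = 2
  return t = 8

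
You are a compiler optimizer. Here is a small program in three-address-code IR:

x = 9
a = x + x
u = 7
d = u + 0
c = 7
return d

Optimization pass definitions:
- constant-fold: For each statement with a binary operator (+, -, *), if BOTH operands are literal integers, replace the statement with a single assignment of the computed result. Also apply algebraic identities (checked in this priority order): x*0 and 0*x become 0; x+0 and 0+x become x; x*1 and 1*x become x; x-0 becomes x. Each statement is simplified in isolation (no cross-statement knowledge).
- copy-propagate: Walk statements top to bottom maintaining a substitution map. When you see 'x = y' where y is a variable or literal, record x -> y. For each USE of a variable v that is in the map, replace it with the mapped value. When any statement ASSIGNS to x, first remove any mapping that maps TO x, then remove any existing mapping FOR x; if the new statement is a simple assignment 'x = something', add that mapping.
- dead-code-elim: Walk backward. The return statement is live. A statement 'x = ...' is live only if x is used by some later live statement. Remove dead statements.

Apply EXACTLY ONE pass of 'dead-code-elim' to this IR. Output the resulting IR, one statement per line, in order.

Answer: u = 7
d = u + 0
return d

Derivation:
Applying dead-code-elim statement-by-statement:
  [6] return d  -> KEEP (return); live=['d']
  [5] c = 7  -> DEAD (c not live)
  [4] d = u + 0  -> KEEP; live=['u']
  [3] u = 7  -> KEEP; live=[]
  [2] a = x + x  -> DEAD (a not live)
  [1] x = 9  -> DEAD (x not live)
Result (3 stmts):
  u = 7
  d = u + 0
  return d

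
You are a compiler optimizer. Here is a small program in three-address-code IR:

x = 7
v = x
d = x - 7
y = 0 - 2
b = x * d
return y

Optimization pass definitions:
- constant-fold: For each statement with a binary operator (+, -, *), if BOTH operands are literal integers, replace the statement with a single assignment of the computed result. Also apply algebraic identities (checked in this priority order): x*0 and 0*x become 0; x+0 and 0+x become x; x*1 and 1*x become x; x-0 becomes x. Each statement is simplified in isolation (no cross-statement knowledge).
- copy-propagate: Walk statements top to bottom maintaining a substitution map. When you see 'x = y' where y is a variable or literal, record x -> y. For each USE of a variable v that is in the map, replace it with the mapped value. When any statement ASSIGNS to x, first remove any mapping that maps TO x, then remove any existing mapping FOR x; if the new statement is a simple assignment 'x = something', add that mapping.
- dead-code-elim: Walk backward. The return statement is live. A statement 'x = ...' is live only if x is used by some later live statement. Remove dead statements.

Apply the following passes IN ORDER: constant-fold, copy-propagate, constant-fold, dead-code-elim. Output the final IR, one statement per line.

Answer: return -2

Derivation:
Initial IR:
  x = 7
  v = x
  d = x - 7
  y = 0 - 2
  b = x * d
  return y
After constant-fold (6 stmts):
  x = 7
  v = x
  d = x - 7
  y = -2
  b = x * d
  return y
After copy-propagate (6 stmts):
  x = 7
  v = 7
  d = 7 - 7
  y = -2
  b = 7 * d
  return -2
After constant-fold (6 stmts):
  x = 7
  v = 7
  d = 0
  y = -2
  b = 7 * d
  return -2
After dead-code-elim (1 stmts):
  return -2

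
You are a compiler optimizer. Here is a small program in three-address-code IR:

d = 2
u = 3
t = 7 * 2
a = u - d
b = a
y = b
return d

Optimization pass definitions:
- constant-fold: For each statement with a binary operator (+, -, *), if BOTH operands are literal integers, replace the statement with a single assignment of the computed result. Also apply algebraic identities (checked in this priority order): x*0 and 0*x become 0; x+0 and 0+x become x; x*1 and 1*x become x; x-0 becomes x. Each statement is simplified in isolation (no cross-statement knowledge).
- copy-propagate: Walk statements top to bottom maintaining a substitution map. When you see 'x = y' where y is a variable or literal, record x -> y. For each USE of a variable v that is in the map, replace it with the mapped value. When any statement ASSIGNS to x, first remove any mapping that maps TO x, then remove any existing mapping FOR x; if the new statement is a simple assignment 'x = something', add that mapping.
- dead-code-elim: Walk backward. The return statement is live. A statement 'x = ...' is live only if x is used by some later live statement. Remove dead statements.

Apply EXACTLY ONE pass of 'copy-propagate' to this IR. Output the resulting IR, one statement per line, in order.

Applying copy-propagate statement-by-statement:
  [1] d = 2  (unchanged)
  [2] u = 3  (unchanged)
  [3] t = 7 * 2  (unchanged)
  [4] a = u - d  -> a = 3 - 2
  [5] b = a  (unchanged)
  [6] y = b  -> y = a
  [7] return d  -> return 2
Result (7 stmts):
  d = 2
  u = 3
  t = 7 * 2
  a = 3 - 2
  b = a
  y = a
  return 2

Answer: d = 2
u = 3
t = 7 * 2
a = 3 - 2
b = a
y = a
return 2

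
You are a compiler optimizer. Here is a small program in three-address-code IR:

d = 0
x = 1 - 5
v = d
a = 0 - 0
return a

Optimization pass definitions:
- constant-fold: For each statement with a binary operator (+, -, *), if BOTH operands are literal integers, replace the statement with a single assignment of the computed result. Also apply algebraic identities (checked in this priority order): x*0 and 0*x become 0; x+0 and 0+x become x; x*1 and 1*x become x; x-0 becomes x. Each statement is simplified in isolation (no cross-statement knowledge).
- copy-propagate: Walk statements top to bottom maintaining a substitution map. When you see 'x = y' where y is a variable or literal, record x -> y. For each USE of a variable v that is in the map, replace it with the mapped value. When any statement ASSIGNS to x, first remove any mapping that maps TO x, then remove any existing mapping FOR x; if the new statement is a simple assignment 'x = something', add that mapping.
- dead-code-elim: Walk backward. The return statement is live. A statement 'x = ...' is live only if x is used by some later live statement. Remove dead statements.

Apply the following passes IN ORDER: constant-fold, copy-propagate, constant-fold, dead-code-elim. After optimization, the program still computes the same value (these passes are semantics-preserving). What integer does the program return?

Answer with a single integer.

Answer: 0

Derivation:
Initial IR:
  d = 0
  x = 1 - 5
  v = d
  a = 0 - 0
  return a
After constant-fold (5 stmts):
  d = 0
  x = -4
  v = d
  a = 0
  return a
After copy-propagate (5 stmts):
  d = 0
  x = -4
  v = 0
  a = 0
  return 0
After constant-fold (5 stmts):
  d = 0
  x = -4
  v = 0
  a = 0
  return 0
After dead-code-elim (1 stmts):
  return 0
Evaluate:
  d = 0  =>  d = 0
  x = 1 - 5  =>  x = -4
  v = d  =>  v = 0
  a = 0 - 0  =>  a = 0
  return a = 0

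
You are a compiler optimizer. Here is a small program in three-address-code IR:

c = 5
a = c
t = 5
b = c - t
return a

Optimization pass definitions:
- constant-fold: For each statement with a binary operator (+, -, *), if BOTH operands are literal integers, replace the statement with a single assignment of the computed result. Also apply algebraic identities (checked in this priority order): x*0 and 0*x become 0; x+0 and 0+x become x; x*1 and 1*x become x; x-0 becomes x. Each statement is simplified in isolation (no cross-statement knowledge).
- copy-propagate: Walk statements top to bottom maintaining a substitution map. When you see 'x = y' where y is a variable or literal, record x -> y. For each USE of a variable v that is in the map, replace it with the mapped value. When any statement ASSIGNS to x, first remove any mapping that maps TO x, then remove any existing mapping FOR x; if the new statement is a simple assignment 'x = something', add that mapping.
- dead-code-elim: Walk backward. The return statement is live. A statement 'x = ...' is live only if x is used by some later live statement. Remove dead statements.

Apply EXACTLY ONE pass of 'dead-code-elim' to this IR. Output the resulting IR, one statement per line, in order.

Answer: c = 5
a = c
return a

Derivation:
Applying dead-code-elim statement-by-statement:
  [5] return a  -> KEEP (return); live=['a']
  [4] b = c - t  -> DEAD (b not live)
  [3] t = 5  -> DEAD (t not live)
  [2] a = c  -> KEEP; live=['c']
  [1] c = 5  -> KEEP; live=[]
Result (3 stmts):
  c = 5
  a = c
  return a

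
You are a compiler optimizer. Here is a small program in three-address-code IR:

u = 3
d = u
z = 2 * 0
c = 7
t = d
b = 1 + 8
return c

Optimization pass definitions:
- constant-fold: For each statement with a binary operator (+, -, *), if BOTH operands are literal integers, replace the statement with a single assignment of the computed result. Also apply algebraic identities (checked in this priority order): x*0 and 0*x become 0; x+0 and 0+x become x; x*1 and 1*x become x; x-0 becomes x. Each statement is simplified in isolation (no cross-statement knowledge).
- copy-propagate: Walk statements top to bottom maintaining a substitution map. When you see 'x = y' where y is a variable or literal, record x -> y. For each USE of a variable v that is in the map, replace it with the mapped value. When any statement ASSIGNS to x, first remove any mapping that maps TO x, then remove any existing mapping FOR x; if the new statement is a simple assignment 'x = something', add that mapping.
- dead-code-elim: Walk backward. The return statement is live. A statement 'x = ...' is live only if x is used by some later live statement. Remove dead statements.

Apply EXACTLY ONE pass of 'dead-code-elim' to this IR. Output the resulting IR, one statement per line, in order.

Applying dead-code-elim statement-by-statement:
  [7] return c  -> KEEP (return); live=['c']
  [6] b = 1 + 8  -> DEAD (b not live)
  [5] t = d  -> DEAD (t not live)
  [4] c = 7  -> KEEP; live=[]
  [3] z = 2 * 0  -> DEAD (z not live)
  [2] d = u  -> DEAD (d not live)
  [1] u = 3  -> DEAD (u not live)
Result (2 stmts):
  c = 7
  return c

Answer: c = 7
return c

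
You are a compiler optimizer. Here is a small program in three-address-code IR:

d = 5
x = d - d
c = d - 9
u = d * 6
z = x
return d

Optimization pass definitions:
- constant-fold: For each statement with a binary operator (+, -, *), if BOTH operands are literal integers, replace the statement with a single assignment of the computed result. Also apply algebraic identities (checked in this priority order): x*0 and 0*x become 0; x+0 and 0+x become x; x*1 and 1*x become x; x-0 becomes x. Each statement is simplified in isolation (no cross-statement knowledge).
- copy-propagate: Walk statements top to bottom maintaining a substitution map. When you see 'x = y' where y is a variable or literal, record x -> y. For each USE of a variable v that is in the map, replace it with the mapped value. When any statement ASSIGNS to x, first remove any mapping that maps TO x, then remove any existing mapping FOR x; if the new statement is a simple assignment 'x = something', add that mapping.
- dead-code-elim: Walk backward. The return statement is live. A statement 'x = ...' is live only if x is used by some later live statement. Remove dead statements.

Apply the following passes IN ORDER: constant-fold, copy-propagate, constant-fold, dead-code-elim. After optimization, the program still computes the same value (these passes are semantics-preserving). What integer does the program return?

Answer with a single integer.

Initial IR:
  d = 5
  x = d - d
  c = d - 9
  u = d * 6
  z = x
  return d
After constant-fold (6 stmts):
  d = 5
  x = d - d
  c = d - 9
  u = d * 6
  z = x
  return d
After copy-propagate (6 stmts):
  d = 5
  x = 5 - 5
  c = 5 - 9
  u = 5 * 6
  z = x
  return 5
After constant-fold (6 stmts):
  d = 5
  x = 0
  c = -4
  u = 30
  z = x
  return 5
After dead-code-elim (1 stmts):
  return 5
Evaluate:
  d = 5  =>  d = 5
  x = d - d  =>  x = 0
  c = d - 9  =>  c = -4
  u = d * 6  =>  u = 30
  z = x  =>  z = 0
  return d = 5

Answer: 5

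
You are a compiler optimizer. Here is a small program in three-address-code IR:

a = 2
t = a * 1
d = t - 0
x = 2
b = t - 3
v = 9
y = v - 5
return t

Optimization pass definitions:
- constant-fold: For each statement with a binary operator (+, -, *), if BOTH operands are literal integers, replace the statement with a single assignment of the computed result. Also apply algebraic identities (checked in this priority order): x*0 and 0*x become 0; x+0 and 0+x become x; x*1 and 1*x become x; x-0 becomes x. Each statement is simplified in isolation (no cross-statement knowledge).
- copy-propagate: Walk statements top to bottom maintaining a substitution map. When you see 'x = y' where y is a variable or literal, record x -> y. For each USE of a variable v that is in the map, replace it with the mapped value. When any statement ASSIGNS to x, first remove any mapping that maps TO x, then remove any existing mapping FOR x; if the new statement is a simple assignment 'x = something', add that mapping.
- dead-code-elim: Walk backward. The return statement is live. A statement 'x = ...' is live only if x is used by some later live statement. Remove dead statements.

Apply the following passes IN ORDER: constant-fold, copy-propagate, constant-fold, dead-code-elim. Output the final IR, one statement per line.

Answer: return 2

Derivation:
Initial IR:
  a = 2
  t = a * 1
  d = t - 0
  x = 2
  b = t - 3
  v = 9
  y = v - 5
  return t
After constant-fold (8 stmts):
  a = 2
  t = a
  d = t
  x = 2
  b = t - 3
  v = 9
  y = v - 5
  return t
After copy-propagate (8 stmts):
  a = 2
  t = 2
  d = 2
  x = 2
  b = 2 - 3
  v = 9
  y = 9 - 5
  return 2
After constant-fold (8 stmts):
  a = 2
  t = 2
  d = 2
  x = 2
  b = -1
  v = 9
  y = 4
  return 2
After dead-code-elim (1 stmts):
  return 2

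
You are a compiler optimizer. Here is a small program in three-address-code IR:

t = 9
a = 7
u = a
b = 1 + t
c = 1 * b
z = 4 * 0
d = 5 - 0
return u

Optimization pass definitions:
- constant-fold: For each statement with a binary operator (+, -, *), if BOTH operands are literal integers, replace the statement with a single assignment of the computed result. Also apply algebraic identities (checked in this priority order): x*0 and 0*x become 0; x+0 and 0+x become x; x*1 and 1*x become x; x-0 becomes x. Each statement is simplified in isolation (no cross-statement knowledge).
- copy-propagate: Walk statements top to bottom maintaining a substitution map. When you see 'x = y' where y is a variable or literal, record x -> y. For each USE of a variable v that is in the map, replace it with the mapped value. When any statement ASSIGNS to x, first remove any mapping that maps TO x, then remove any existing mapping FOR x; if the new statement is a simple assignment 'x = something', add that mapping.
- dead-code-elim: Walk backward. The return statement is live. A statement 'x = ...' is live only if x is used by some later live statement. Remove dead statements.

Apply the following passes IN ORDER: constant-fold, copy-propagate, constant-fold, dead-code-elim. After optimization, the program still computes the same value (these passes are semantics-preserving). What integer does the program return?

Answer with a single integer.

Initial IR:
  t = 9
  a = 7
  u = a
  b = 1 + t
  c = 1 * b
  z = 4 * 0
  d = 5 - 0
  return u
After constant-fold (8 stmts):
  t = 9
  a = 7
  u = a
  b = 1 + t
  c = b
  z = 0
  d = 5
  return u
After copy-propagate (8 stmts):
  t = 9
  a = 7
  u = 7
  b = 1 + 9
  c = b
  z = 0
  d = 5
  return 7
After constant-fold (8 stmts):
  t = 9
  a = 7
  u = 7
  b = 10
  c = b
  z = 0
  d = 5
  return 7
After dead-code-elim (1 stmts):
  return 7
Evaluate:
  t = 9  =>  t = 9
  a = 7  =>  a = 7
  u = a  =>  u = 7
  b = 1 + t  =>  b = 10
  c = 1 * b  =>  c = 10
  z = 4 * 0  =>  z = 0
  d = 5 - 0  =>  d = 5
  return u = 7

Answer: 7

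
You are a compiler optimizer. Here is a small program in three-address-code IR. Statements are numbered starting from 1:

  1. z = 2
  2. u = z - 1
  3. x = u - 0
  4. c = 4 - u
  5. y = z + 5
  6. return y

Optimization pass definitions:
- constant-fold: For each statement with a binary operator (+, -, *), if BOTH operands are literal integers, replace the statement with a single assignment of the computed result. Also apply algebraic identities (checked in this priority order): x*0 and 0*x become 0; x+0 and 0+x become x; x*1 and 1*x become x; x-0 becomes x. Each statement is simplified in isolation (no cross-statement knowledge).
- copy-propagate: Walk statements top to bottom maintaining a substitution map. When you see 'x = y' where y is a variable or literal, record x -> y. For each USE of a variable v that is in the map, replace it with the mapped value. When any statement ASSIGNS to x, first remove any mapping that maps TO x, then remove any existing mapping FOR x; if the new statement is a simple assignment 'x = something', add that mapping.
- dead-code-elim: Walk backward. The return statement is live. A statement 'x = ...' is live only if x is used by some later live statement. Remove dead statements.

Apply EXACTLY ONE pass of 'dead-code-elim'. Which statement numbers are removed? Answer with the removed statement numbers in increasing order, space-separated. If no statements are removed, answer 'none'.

Answer: 2 3 4

Derivation:
Backward liveness scan:
Stmt 1 'z = 2': KEEP (z is live); live-in = []
Stmt 2 'u = z - 1': DEAD (u not in live set ['z'])
Stmt 3 'x = u - 0': DEAD (x not in live set ['z'])
Stmt 4 'c = 4 - u': DEAD (c not in live set ['z'])
Stmt 5 'y = z + 5': KEEP (y is live); live-in = ['z']
Stmt 6 'return y': KEEP (return); live-in = ['y']
Removed statement numbers: [2, 3, 4]
Surviving IR:
  z = 2
  y = z + 5
  return y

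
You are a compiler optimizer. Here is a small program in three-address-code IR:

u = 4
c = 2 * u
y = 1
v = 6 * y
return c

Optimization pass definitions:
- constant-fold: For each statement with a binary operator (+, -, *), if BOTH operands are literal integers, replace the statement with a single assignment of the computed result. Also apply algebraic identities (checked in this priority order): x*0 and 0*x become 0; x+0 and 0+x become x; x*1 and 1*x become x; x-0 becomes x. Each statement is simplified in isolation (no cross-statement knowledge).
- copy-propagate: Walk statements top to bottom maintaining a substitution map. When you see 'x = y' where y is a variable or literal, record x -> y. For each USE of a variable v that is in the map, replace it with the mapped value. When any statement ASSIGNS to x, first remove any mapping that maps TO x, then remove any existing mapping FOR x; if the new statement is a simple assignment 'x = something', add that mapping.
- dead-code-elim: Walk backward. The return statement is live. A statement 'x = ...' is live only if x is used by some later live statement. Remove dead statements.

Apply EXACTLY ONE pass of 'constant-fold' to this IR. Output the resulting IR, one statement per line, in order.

Applying constant-fold statement-by-statement:
  [1] u = 4  (unchanged)
  [2] c = 2 * u  (unchanged)
  [3] y = 1  (unchanged)
  [4] v = 6 * y  (unchanged)
  [5] return c  (unchanged)
Result (5 stmts):
  u = 4
  c = 2 * u
  y = 1
  v = 6 * y
  return c

Answer: u = 4
c = 2 * u
y = 1
v = 6 * y
return c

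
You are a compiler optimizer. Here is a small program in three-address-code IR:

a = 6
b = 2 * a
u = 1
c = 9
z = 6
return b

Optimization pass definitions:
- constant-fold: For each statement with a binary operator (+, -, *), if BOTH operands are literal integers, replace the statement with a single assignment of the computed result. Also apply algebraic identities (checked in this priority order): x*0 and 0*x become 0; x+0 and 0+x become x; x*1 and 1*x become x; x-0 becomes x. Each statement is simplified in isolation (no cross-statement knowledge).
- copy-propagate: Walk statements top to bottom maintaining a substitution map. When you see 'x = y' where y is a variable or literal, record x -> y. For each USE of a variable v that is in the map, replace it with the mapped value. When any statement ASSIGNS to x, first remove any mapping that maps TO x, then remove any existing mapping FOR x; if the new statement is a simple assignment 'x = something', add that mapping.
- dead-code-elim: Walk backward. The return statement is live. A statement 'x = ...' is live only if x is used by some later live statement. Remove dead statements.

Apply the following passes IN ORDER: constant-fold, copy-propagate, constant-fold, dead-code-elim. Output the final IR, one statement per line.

Answer: b = 12
return b

Derivation:
Initial IR:
  a = 6
  b = 2 * a
  u = 1
  c = 9
  z = 6
  return b
After constant-fold (6 stmts):
  a = 6
  b = 2 * a
  u = 1
  c = 9
  z = 6
  return b
After copy-propagate (6 stmts):
  a = 6
  b = 2 * 6
  u = 1
  c = 9
  z = 6
  return b
After constant-fold (6 stmts):
  a = 6
  b = 12
  u = 1
  c = 9
  z = 6
  return b
After dead-code-elim (2 stmts):
  b = 12
  return b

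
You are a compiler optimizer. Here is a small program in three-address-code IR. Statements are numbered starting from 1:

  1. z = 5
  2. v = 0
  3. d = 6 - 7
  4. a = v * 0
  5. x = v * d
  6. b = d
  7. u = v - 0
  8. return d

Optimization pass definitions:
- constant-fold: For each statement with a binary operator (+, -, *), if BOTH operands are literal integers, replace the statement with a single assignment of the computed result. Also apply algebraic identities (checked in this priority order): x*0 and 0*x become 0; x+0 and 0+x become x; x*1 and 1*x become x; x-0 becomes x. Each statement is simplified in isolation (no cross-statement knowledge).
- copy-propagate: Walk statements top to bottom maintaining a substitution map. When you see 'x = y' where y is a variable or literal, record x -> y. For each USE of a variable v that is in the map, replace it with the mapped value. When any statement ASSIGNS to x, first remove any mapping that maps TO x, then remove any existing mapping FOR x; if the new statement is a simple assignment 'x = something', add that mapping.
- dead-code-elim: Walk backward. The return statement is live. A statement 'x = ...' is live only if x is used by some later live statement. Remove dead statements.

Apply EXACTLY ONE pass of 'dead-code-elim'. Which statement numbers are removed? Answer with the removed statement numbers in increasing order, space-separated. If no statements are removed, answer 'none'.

Answer: 1 2 4 5 6 7

Derivation:
Backward liveness scan:
Stmt 1 'z = 5': DEAD (z not in live set [])
Stmt 2 'v = 0': DEAD (v not in live set [])
Stmt 3 'd = 6 - 7': KEEP (d is live); live-in = []
Stmt 4 'a = v * 0': DEAD (a not in live set ['d'])
Stmt 5 'x = v * d': DEAD (x not in live set ['d'])
Stmt 6 'b = d': DEAD (b not in live set ['d'])
Stmt 7 'u = v - 0': DEAD (u not in live set ['d'])
Stmt 8 'return d': KEEP (return); live-in = ['d']
Removed statement numbers: [1, 2, 4, 5, 6, 7]
Surviving IR:
  d = 6 - 7
  return d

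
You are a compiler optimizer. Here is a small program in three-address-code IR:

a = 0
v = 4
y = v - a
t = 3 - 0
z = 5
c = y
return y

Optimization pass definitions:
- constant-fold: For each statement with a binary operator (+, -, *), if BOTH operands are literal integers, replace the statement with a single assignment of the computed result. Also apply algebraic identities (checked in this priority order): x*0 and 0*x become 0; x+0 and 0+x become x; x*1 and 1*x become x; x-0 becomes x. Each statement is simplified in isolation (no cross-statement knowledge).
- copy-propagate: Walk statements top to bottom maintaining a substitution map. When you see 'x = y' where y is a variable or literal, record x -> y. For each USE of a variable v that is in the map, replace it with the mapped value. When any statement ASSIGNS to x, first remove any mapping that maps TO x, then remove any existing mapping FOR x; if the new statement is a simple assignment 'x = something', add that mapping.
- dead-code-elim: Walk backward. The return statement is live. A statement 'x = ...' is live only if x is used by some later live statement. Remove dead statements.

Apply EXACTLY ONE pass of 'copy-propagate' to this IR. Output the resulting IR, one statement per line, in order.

Answer: a = 0
v = 4
y = 4 - 0
t = 3 - 0
z = 5
c = y
return y

Derivation:
Applying copy-propagate statement-by-statement:
  [1] a = 0  (unchanged)
  [2] v = 4  (unchanged)
  [3] y = v - a  -> y = 4 - 0
  [4] t = 3 - 0  (unchanged)
  [5] z = 5  (unchanged)
  [6] c = y  (unchanged)
  [7] return y  (unchanged)
Result (7 stmts):
  a = 0
  v = 4
  y = 4 - 0
  t = 3 - 0
  z = 5
  c = y
  return y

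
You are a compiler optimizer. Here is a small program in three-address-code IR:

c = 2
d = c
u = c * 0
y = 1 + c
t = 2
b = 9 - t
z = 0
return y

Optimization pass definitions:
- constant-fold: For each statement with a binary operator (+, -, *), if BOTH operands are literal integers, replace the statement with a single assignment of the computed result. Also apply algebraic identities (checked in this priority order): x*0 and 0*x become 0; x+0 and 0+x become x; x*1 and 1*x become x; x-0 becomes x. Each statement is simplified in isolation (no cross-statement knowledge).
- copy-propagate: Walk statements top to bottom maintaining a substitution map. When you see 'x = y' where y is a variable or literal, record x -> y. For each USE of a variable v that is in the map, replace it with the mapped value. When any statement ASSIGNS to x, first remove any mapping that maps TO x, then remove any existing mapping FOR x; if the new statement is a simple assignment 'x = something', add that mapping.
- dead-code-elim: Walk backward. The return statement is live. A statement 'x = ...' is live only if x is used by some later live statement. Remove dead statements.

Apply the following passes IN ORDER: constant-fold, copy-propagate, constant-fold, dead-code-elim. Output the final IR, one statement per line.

Initial IR:
  c = 2
  d = c
  u = c * 0
  y = 1 + c
  t = 2
  b = 9 - t
  z = 0
  return y
After constant-fold (8 stmts):
  c = 2
  d = c
  u = 0
  y = 1 + c
  t = 2
  b = 9 - t
  z = 0
  return y
After copy-propagate (8 stmts):
  c = 2
  d = 2
  u = 0
  y = 1 + 2
  t = 2
  b = 9 - 2
  z = 0
  return y
After constant-fold (8 stmts):
  c = 2
  d = 2
  u = 0
  y = 3
  t = 2
  b = 7
  z = 0
  return y
After dead-code-elim (2 stmts):
  y = 3
  return y

Answer: y = 3
return y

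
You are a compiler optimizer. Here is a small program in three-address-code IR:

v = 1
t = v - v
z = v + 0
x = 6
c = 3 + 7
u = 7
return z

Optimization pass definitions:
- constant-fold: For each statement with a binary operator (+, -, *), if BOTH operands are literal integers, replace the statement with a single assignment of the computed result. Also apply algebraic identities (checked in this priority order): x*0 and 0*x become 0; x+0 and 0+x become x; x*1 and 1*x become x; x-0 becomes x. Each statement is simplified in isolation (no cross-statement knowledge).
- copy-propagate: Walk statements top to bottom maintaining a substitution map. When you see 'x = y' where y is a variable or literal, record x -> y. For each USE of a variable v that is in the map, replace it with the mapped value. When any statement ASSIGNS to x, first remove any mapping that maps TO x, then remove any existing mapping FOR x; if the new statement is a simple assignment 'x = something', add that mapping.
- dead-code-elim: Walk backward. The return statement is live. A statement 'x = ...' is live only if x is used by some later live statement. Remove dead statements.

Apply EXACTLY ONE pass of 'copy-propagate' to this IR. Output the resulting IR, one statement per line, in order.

Applying copy-propagate statement-by-statement:
  [1] v = 1  (unchanged)
  [2] t = v - v  -> t = 1 - 1
  [3] z = v + 0  -> z = 1 + 0
  [4] x = 6  (unchanged)
  [5] c = 3 + 7  (unchanged)
  [6] u = 7  (unchanged)
  [7] return z  (unchanged)
Result (7 stmts):
  v = 1
  t = 1 - 1
  z = 1 + 0
  x = 6
  c = 3 + 7
  u = 7
  return z

Answer: v = 1
t = 1 - 1
z = 1 + 0
x = 6
c = 3 + 7
u = 7
return z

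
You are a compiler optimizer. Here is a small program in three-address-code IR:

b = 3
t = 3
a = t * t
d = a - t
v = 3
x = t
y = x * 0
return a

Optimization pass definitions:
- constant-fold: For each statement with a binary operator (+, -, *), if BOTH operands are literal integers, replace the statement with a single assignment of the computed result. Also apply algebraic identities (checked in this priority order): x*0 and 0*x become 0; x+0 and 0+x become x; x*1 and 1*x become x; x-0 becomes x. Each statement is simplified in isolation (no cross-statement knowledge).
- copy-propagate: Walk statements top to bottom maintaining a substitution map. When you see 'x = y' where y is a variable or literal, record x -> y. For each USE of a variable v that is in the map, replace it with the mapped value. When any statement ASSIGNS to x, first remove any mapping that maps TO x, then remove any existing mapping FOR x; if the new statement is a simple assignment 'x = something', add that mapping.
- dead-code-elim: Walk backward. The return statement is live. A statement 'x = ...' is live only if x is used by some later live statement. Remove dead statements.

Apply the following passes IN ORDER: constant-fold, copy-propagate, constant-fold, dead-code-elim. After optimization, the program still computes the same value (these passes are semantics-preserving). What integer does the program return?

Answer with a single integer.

Answer: 9

Derivation:
Initial IR:
  b = 3
  t = 3
  a = t * t
  d = a - t
  v = 3
  x = t
  y = x * 0
  return a
After constant-fold (8 stmts):
  b = 3
  t = 3
  a = t * t
  d = a - t
  v = 3
  x = t
  y = 0
  return a
After copy-propagate (8 stmts):
  b = 3
  t = 3
  a = 3 * 3
  d = a - 3
  v = 3
  x = 3
  y = 0
  return a
After constant-fold (8 stmts):
  b = 3
  t = 3
  a = 9
  d = a - 3
  v = 3
  x = 3
  y = 0
  return a
After dead-code-elim (2 stmts):
  a = 9
  return a
Evaluate:
  b = 3  =>  b = 3
  t = 3  =>  t = 3
  a = t * t  =>  a = 9
  d = a - t  =>  d = 6
  v = 3  =>  v = 3
  x = t  =>  x = 3
  y = x * 0  =>  y = 0
  return a = 9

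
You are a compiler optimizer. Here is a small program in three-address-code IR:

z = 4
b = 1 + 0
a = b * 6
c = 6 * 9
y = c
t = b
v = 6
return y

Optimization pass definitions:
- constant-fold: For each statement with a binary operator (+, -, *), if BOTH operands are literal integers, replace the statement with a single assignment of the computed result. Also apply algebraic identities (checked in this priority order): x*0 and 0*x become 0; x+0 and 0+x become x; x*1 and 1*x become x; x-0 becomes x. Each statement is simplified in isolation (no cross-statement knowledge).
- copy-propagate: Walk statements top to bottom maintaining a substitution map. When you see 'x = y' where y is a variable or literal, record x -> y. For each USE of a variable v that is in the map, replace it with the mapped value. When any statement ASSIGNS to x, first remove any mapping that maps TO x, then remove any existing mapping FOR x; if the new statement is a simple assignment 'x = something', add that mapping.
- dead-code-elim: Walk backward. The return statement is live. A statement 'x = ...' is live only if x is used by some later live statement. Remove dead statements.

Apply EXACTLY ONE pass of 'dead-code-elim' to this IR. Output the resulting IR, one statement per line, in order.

Applying dead-code-elim statement-by-statement:
  [8] return y  -> KEEP (return); live=['y']
  [7] v = 6  -> DEAD (v not live)
  [6] t = b  -> DEAD (t not live)
  [5] y = c  -> KEEP; live=['c']
  [4] c = 6 * 9  -> KEEP; live=[]
  [3] a = b * 6  -> DEAD (a not live)
  [2] b = 1 + 0  -> DEAD (b not live)
  [1] z = 4  -> DEAD (z not live)
Result (3 stmts):
  c = 6 * 9
  y = c
  return y

Answer: c = 6 * 9
y = c
return y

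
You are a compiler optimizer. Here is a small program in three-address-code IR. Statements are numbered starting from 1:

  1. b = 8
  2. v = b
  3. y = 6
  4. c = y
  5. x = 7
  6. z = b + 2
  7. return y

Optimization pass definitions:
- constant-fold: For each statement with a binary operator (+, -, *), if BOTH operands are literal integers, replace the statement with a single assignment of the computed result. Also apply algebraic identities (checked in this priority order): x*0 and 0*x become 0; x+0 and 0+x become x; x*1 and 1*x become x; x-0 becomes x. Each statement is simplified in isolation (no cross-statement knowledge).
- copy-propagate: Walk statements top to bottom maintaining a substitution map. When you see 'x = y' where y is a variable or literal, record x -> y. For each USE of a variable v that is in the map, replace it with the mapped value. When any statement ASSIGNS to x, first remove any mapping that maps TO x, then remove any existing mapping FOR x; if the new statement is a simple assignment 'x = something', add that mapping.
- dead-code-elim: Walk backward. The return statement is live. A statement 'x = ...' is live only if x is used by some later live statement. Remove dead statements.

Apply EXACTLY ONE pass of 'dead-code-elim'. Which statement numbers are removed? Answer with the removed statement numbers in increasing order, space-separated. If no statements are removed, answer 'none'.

Backward liveness scan:
Stmt 1 'b = 8': DEAD (b not in live set [])
Stmt 2 'v = b': DEAD (v not in live set [])
Stmt 3 'y = 6': KEEP (y is live); live-in = []
Stmt 4 'c = y': DEAD (c not in live set ['y'])
Stmt 5 'x = 7': DEAD (x not in live set ['y'])
Stmt 6 'z = b + 2': DEAD (z not in live set ['y'])
Stmt 7 'return y': KEEP (return); live-in = ['y']
Removed statement numbers: [1, 2, 4, 5, 6]
Surviving IR:
  y = 6
  return y

Answer: 1 2 4 5 6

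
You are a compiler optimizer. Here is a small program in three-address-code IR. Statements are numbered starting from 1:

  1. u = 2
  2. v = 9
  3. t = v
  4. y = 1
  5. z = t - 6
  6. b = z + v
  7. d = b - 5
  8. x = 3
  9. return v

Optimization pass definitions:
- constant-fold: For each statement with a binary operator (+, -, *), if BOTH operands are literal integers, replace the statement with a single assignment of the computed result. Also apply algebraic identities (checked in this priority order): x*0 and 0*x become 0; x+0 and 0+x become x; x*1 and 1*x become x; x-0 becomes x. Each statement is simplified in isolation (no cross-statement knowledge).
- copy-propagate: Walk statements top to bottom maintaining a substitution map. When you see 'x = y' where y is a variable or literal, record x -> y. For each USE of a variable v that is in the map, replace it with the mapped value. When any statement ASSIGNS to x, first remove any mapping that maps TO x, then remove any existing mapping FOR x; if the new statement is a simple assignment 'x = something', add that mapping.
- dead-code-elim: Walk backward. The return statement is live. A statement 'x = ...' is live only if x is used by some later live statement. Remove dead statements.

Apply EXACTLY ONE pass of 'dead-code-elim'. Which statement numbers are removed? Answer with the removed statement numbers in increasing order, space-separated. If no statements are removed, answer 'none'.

Answer: 1 3 4 5 6 7 8

Derivation:
Backward liveness scan:
Stmt 1 'u = 2': DEAD (u not in live set [])
Stmt 2 'v = 9': KEEP (v is live); live-in = []
Stmt 3 't = v': DEAD (t not in live set ['v'])
Stmt 4 'y = 1': DEAD (y not in live set ['v'])
Stmt 5 'z = t - 6': DEAD (z not in live set ['v'])
Stmt 6 'b = z + v': DEAD (b not in live set ['v'])
Stmt 7 'd = b - 5': DEAD (d not in live set ['v'])
Stmt 8 'x = 3': DEAD (x not in live set ['v'])
Stmt 9 'return v': KEEP (return); live-in = ['v']
Removed statement numbers: [1, 3, 4, 5, 6, 7, 8]
Surviving IR:
  v = 9
  return v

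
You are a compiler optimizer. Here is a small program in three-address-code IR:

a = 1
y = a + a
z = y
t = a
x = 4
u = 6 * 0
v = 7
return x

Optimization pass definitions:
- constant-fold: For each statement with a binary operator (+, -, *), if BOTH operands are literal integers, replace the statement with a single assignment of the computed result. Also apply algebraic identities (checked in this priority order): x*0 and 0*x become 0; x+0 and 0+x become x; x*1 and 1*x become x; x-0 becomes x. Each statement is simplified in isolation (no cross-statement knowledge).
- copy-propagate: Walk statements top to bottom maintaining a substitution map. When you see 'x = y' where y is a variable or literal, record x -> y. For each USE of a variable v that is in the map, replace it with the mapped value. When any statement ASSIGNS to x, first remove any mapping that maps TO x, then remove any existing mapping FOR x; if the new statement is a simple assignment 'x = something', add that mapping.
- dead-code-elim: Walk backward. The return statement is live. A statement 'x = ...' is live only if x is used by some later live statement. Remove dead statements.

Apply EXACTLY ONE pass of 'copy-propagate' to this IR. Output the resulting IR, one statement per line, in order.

Applying copy-propagate statement-by-statement:
  [1] a = 1  (unchanged)
  [2] y = a + a  -> y = 1 + 1
  [3] z = y  (unchanged)
  [4] t = a  -> t = 1
  [5] x = 4  (unchanged)
  [6] u = 6 * 0  (unchanged)
  [7] v = 7  (unchanged)
  [8] return x  -> return 4
Result (8 stmts):
  a = 1
  y = 1 + 1
  z = y
  t = 1
  x = 4
  u = 6 * 0
  v = 7
  return 4

Answer: a = 1
y = 1 + 1
z = y
t = 1
x = 4
u = 6 * 0
v = 7
return 4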